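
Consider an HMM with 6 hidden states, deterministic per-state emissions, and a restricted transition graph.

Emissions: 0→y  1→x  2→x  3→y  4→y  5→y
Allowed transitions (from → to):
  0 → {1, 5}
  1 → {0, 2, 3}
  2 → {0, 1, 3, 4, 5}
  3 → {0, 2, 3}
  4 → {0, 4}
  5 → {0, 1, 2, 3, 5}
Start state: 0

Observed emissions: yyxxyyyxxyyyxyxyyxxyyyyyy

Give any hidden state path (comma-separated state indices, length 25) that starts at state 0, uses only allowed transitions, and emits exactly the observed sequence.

0,5,1,2,4,4,0,1,2,0,5,5,1,0,1,0,5,1,2,3,3,0,5,0,5

  [0] y  {0,3,4,5}  => 0  start
  [1] y  {0,3,4,5}  => 5  0->5 ok
  [2] x  {1,2}  => 1  5->1 ok
  [3] x  {1,2}  => 2  1->2 ok
  [4] y  {0,3,4,5}  => 4  2->4 ok
  [5] y  {0,3,4,5}  => 4  4->4 ok
  [6] y  {0,3,4,5}  => 0  4->0 ok
  [7] x  {1,2}  => 1  0->1 ok
  [8] x  {1,2}  => 2  1->2 ok
  [9] y  {0,3,4,5}  => 0  2->0 ok
  [10] y  {0,3,4,5}  => 5  0->5 ok
  [11] y  {0,3,4,5}  => 5  5->5 ok
  [12] x  {1,2}  => 1  5->1 ok
  [13] y  {0,3,4,5}  => 0  1->0 ok
  [14] x  {1,2}  => 1  0->1 ok
  [15] y  {0,3,4,5}  => 0  1->0 ok
  [16] y  {0,3,4,5}  => 5  0->5 ok
  [17] x  {1,2}  => 1  5->1 ok
  [18] x  {1,2}  => 2  1->2 ok
  [19] y  {0,3,4,5}  => 3  2->3 ok
  [20] y  {0,3,4,5}  => 3  3->3 ok
  [21] y  {0,3,4,5}  => 0  3->0 ok
  [22] y  {0,3,4,5}  => 5  0->5 ok
  [23] y  {0,3,4,5}  => 0  5->0 ok
  [24] y  {0,3,4,5}  => 5  0->5 ok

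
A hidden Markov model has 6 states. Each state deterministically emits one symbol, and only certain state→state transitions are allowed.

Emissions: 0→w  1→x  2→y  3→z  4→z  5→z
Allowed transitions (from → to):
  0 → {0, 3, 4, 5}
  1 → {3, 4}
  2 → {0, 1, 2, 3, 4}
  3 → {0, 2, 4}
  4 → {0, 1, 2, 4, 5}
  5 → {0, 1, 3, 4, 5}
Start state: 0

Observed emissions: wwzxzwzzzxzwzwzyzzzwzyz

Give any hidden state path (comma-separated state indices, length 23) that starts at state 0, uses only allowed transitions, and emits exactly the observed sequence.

  0: obs=w cand={0} pick 0 [start]
  1: obs=w cand={0} pick 0 [0->0 ok]
  2: obs=z cand={3,4,5} pick 5 [0->5 ok]
  3: obs=x cand={1} pick 1 [5->1 ok]
  4: obs=z cand={3,4,5} pick 4 [1->4 ok]
  5: obs=w cand={0} pick 0 [4->0 ok]
  6: obs=z cand={3,4,5} pick 3 [0->3 ok]
  7: obs=z cand={3,4,5} pick 4 [3->4 ok]
  8: obs=z cand={3,4,5} pick 5 [4->5 ok]
  9: obs=x cand={1} pick 1 [5->1 ok]
  10: obs=z cand={3,4,5} pick 3 [1->3 ok]
  11: obs=w cand={0} pick 0 [3->0 ok]
  12: obs=z cand={3,4,5} pick 3 [0->3 ok]
  13: obs=w cand={0} pick 0 [3->0 ok]
  14: obs=z cand={3,4,5} pick 4 [0->4 ok]
  15: obs=y cand={2} pick 2 [4->2 ok]
  16: obs=z cand={3,4,5} pick 3 [2->3 ok]
  17: obs=z cand={3,4,5} pick 4 [3->4 ok]
  18: obs=z cand={3,4,5} pick 4 [4->4 ok]
  19: obs=w cand={0} pick 0 [4->0 ok]
  20: obs=z cand={3,4,5} pick 3 [0->3 ok]
  21: obs=y cand={2} pick 2 [3->2 ok]
  22: obs=z cand={3,4,5} pick 4 [2->4 ok]

0,0,5,1,4,0,3,4,5,1,3,0,3,0,4,2,3,4,4,0,3,2,4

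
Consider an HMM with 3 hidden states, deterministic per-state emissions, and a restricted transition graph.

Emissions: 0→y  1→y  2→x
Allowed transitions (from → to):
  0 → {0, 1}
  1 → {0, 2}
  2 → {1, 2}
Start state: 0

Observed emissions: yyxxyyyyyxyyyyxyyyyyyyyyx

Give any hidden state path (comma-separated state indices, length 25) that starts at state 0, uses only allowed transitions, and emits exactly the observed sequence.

  [0] y  {0,1}  => 0  start
  [1] y  {0,1}  => 1  0->1 ok
  [2] x  {2}  => 2  1->2 ok
  [3] x  {2}  => 2  2->2 ok
  [4] y  {0,1}  => 1  2->1 ok
  [5] y  {0,1}  => 0  1->0 ok
  [6] y  {0,1}  => 1  0->1 ok
  [7] y  {0,1}  => 0  1->0 ok
  [8] y  {0,1}  => 1  0->1 ok
  [9] x  {2}  => 2  1->2 ok
  [10] y  {0,1}  => 1  2->1 ok
  [11] y  {0,1}  => 0  1->0 ok
  [12] y  {0,1}  => 0  0->0 ok
  [13] y  {0,1}  => 1  0->1 ok
  [14] x  {2}  => 2  1->2 ok
  [15] y  {0,1}  => 1  2->1 ok
  [16] y  {0,1}  => 0  1->0 ok
  [17] y  {0,1}  => 1  0->1 ok
  [18] y  {0,1}  => 0  1->0 ok
  [19] y  {0,1}  => 1  0->1 ok
  [20] y  {0,1}  => 0  1->0 ok
  [21] y  {0,1}  => 1  0->1 ok
  [22] y  {0,1}  => 0  1->0 ok
  [23] y  {0,1}  => 1  0->1 ok
  [24] x  {2}  => 2  1->2 ok

0,1,2,2,1,0,1,0,1,2,1,0,0,1,2,1,0,1,0,1,0,1,0,1,2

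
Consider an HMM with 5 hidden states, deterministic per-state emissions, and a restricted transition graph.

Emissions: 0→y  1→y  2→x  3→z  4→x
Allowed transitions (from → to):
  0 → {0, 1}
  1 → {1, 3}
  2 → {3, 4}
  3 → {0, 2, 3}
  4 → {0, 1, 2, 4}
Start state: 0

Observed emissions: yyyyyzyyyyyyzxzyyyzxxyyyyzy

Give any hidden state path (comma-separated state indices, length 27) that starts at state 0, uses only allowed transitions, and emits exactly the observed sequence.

  0: obs=y cand={0,1} pick 0 [start]
  1: obs=y cand={0,1} pick 0 [0->0 ok]
  2: obs=y cand={0,1} pick 1 [0->1 ok]
  3: obs=y cand={0,1} pick 1 [1->1 ok]
  4: obs=y cand={0,1} pick 1 [1->1 ok]
  5: obs=z cand={3} pick 3 [1->3 ok]
  6: obs=y cand={0,1} pick 0 [3->0 ok]
  7: obs=y cand={0,1} pick 0 [0->0 ok]
  8: obs=y cand={0,1} pick 0 [0->0 ok]
  9: obs=y cand={0,1} pick 0 [0->0 ok]
  10: obs=y cand={0,1} pick 0 [0->0 ok]
  11: obs=y cand={0,1} pick 1 [0->1 ok]
  12: obs=z cand={3} pick 3 [1->3 ok]
  13: obs=x cand={2,4} pick 2 [3->2 ok]
  14: obs=z cand={3} pick 3 [2->3 ok]
  15: obs=y cand={0,1} pick 0 [3->0 ok]
  16: obs=y cand={0,1} pick 0 [0->0 ok]
  17: obs=y cand={0,1} pick 1 [0->1 ok]
  18: obs=z cand={3} pick 3 [1->3 ok]
  19: obs=x cand={2,4} pick 2 [3->2 ok]
  20: obs=x cand={2,4} pick 4 [2->4 ok]
  21: obs=y cand={0,1} pick 1 [4->1 ok]
  22: obs=y cand={0,1} pick 1 [1->1 ok]
  23: obs=y cand={0,1} pick 1 [1->1 ok]
  24: obs=y cand={0,1} pick 1 [1->1 ok]
  25: obs=z cand={3} pick 3 [1->3 ok]
  26: obs=y cand={0,1} pick 0 [3->0 ok]

0,0,1,1,1,3,0,0,0,0,0,1,3,2,3,0,0,1,3,2,4,1,1,1,1,3,0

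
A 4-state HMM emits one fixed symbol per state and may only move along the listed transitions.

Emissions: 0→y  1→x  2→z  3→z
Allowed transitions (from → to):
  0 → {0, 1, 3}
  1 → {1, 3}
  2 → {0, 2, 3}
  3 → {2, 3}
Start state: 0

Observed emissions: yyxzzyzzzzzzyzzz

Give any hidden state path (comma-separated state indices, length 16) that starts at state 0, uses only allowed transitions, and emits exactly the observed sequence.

0,0,1,3,2,0,3,3,3,3,3,2,0,3,3,2

  pos 0: y in {0}, choose 0; start
  pos 1: y in {0}, choose 0; 0->0 ok
  pos 2: x in {1}, choose 1; 0->1 ok
  pos 3: z in {2,3}, choose 3; 1->3 ok
  pos 4: z in {2,3}, choose 2; 3->2 ok
  pos 5: y in {0}, choose 0; 2->0 ok
  pos 6: z in {2,3}, choose 3; 0->3 ok
  pos 7: z in {2,3}, choose 3; 3->3 ok
  pos 8: z in {2,3}, choose 3; 3->3 ok
  pos 9: z in {2,3}, choose 3; 3->3 ok
  pos 10: z in {2,3}, choose 3; 3->3 ok
  pos 11: z in {2,3}, choose 2; 3->2 ok
  pos 12: y in {0}, choose 0; 2->0 ok
  pos 13: z in {2,3}, choose 3; 0->3 ok
  pos 14: z in {2,3}, choose 3; 3->3 ok
  pos 15: z in {2,3}, choose 2; 3->2 ok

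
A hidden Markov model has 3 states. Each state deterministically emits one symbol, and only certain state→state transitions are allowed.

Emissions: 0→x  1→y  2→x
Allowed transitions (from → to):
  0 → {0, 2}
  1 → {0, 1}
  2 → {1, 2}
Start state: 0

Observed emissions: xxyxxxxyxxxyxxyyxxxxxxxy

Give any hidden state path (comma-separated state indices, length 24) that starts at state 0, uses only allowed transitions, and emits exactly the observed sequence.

  [0] x  {0,2}  => 0  start
  [1] x  {0,2}  => 2  0->2 ok
  [2] y  {1}  => 1  2->1 ok
  [3] x  {0,2}  => 0  1->0 ok
  [4] x  {0,2}  => 2  0->2 ok
  [5] x  {0,2}  => 2  2->2 ok
  [6] x  {0,2}  => 2  2->2 ok
  [7] y  {1}  => 1  2->1 ok
  [8] x  {0,2}  => 0  1->0 ok
  [9] x  {0,2}  => 2  0->2 ok
  [10] x  {0,2}  => 2  2->2 ok
  [11] y  {1}  => 1  2->1 ok
  [12] x  {0,2}  => 0  1->0 ok
  [13] x  {0,2}  => 2  0->2 ok
  [14] y  {1}  => 1  2->1 ok
  [15] y  {1}  => 1  1->1 ok
  [16] x  {0,2}  => 0  1->0 ok
  [17] x  {0,2}  => 0  0->0 ok
  [18] x  {0,2}  => 0  0->0 ok
  [19] x  {0,2}  => 0  0->0 ok
  [20] x  {0,2}  => 0  0->0 ok
  [21] x  {0,2}  => 2  0->2 ok
  [22] x  {0,2}  => 2  2->2 ok
  [23] y  {1}  => 1  2->1 ok

0,2,1,0,2,2,2,1,0,2,2,1,0,2,1,1,0,0,0,0,0,2,2,1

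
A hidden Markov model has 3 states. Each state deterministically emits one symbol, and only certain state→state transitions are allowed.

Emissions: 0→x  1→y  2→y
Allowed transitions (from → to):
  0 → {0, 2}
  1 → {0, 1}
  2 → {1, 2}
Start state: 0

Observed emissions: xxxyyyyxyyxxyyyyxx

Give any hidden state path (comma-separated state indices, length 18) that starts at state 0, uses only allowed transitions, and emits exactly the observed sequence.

0,0,0,2,2,2,1,0,2,1,0,0,2,2,2,1,0,0

  0: obs=x cand={0} pick 0 [start]
  1: obs=x cand={0} pick 0 [0->0 ok]
  2: obs=x cand={0} pick 0 [0->0 ok]
  3: obs=y cand={1,2} pick 2 [0->2 ok]
  4: obs=y cand={1,2} pick 2 [2->2 ok]
  5: obs=y cand={1,2} pick 2 [2->2 ok]
  6: obs=y cand={1,2} pick 1 [2->1 ok]
  7: obs=x cand={0} pick 0 [1->0 ok]
  8: obs=y cand={1,2} pick 2 [0->2 ok]
  9: obs=y cand={1,2} pick 1 [2->1 ok]
  10: obs=x cand={0} pick 0 [1->0 ok]
  11: obs=x cand={0} pick 0 [0->0 ok]
  12: obs=y cand={1,2} pick 2 [0->2 ok]
  13: obs=y cand={1,2} pick 2 [2->2 ok]
  14: obs=y cand={1,2} pick 2 [2->2 ok]
  15: obs=y cand={1,2} pick 1 [2->1 ok]
  16: obs=x cand={0} pick 0 [1->0 ok]
  17: obs=x cand={0} pick 0 [0->0 ok]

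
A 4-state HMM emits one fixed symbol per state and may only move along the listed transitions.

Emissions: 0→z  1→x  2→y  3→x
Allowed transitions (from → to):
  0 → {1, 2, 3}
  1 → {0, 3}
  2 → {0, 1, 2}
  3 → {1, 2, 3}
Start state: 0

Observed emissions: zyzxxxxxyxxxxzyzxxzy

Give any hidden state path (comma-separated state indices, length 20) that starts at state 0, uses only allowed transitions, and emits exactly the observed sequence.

  0: obs=z cand={0} pick 0 [start]
  1: obs=y cand={2} pick 2 [0->2 ok]
  2: obs=z cand={0} pick 0 [2->0 ok]
  3: obs=x cand={1,3} pick 3 [0->3 ok]
  4: obs=x cand={1,3} pick 1 [3->1 ok]
  5: obs=x cand={1,3} pick 3 [1->3 ok]
  6: obs=x cand={1,3} pick 3 [3->3 ok]
  7: obs=x cand={1,3} pick 3 [3->3 ok]
  8: obs=y cand={2} pick 2 [3->2 ok]
  9: obs=x cand={1,3} pick 1 [2->1 ok]
  10: obs=x cand={1,3} pick 3 [1->3 ok]
  11: obs=x cand={1,3} pick 3 [3->3 ok]
  12: obs=x cand={1,3} pick 1 [3->1 ok]
  13: obs=z cand={0} pick 0 [1->0 ok]
  14: obs=y cand={2} pick 2 [0->2 ok]
  15: obs=z cand={0} pick 0 [2->0 ok]
  16: obs=x cand={1,3} pick 3 [0->3 ok]
  17: obs=x cand={1,3} pick 1 [3->1 ok]
  18: obs=z cand={0} pick 0 [1->0 ok]
  19: obs=y cand={2} pick 2 [0->2 ok]

0,2,0,3,1,3,3,3,2,1,3,3,1,0,2,0,3,1,0,2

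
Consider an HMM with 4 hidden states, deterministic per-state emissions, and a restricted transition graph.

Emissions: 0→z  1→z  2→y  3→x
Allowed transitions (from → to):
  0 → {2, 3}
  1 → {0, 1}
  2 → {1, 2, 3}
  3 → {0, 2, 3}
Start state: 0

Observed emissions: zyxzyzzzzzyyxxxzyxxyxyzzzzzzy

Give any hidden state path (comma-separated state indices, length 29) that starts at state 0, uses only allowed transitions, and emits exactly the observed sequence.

  t0 'z' -> {0,1}, take 0 (start)
  t1 'y' -> {2}, take 2 (0->2 ok)
  t2 'x' -> {3}, take 3 (2->3 ok)
  t3 'z' -> {0,1}, take 0 (3->0 ok)
  t4 'y' -> {2}, take 2 (0->2 ok)
  t5 'z' -> {0,1}, take 1 (2->1 ok)
  t6 'z' -> {0,1}, take 1 (1->1 ok)
  t7 'z' -> {0,1}, take 1 (1->1 ok)
  t8 'z' -> {0,1}, take 1 (1->1 ok)
  t9 'z' -> {0,1}, take 0 (1->0 ok)
  t10 'y' -> {2}, take 2 (0->2 ok)
  t11 'y' -> {2}, take 2 (2->2 ok)
  t12 'x' -> {3}, take 3 (2->3 ok)
  t13 'x' -> {3}, take 3 (3->3 ok)
  t14 'x' -> {3}, take 3 (3->3 ok)
  t15 'z' -> {0,1}, take 0 (3->0 ok)
  t16 'y' -> {2}, take 2 (0->2 ok)
  t17 'x' -> {3}, take 3 (2->3 ok)
  t18 'x' -> {3}, take 3 (3->3 ok)
  t19 'y' -> {2}, take 2 (3->2 ok)
  t20 'x' -> {3}, take 3 (2->3 ok)
  t21 'y' -> {2}, take 2 (3->2 ok)
  t22 'z' -> {0,1}, take 1 (2->1 ok)
  t23 'z' -> {0,1}, take 1 (1->1 ok)
  t24 'z' -> {0,1}, take 1 (1->1 ok)
  t25 'z' -> {0,1}, take 1 (1->1 ok)
  t26 'z' -> {0,1}, take 1 (1->1 ok)
  t27 'z' -> {0,1}, take 0 (1->0 ok)
  t28 'y' -> {2}, take 2 (0->2 ok)

0,2,3,0,2,1,1,1,1,0,2,2,3,3,3,0,2,3,3,2,3,2,1,1,1,1,1,0,2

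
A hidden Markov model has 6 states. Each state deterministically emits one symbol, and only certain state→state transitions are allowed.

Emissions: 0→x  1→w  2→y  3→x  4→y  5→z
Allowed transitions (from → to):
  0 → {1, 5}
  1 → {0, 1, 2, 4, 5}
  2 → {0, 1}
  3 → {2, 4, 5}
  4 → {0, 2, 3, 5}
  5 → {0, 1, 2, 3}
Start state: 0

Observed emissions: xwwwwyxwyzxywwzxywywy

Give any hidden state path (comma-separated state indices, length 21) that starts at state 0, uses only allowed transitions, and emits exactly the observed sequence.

0,1,1,1,1,2,0,1,4,5,3,2,1,1,5,3,2,1,2,1,2

  0: obs=x cand={0,3} pick 0 [start]
  1: obs=w cand={1} pick 1 [0->1 ok]
  2: obs=w cand={1} pick 1 [1->1 ok]
  3: obs=w cand={1} pick 1 [1->1 ok]
  4: obs=w cand={1} pick 1 [1->1 ok]
  5: obs=y cand={2,4} pick 2 [1->2 ok]
  6: obs=x cand={0,3} pick 0 [2->0 ok]
  7: obs=w cand={1} pick 1 [0->1 ok]
  8: obs=y cand={2,4} pick 4 [1->4 ok]
  9: obs=z cand={5} pick 5 [4->5 ok]
  10: obs=x cand={0,3} pick 3 [5->3 ok]
  11: obs=y cand={2,4} pick 2 [3->2 ok]
  12: obs=w cand={1} pick 1 [2->1 ok]
  13: obs=w cand={1} pick 1 [1->1 ok]
  14: obs=z cand={5} pick 5 [1->5 ok]
  15: obs=x cand={0,3} pick 3 [5->3 ok]
  16: obs=y cand={2,4} pick 2 [3->2 ok]
  17: obs=w cand={1} pick 1 [2->1 ok]
  18: obs=y cand={2,4} pick 2 [1->2 ok]
  19: obs=w cand={1} pick 1 [2->1 ok]
  20: obs=y cand={2,4} pick 2 [1->2 ok]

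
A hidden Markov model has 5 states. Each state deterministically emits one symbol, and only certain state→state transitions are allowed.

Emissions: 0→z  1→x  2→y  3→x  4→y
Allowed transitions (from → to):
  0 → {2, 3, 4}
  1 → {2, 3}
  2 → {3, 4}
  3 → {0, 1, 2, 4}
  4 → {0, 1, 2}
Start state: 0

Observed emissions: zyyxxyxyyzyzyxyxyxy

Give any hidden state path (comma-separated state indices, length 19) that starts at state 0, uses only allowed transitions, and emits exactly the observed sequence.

  0: obs=z cand={0} pick 0 [start]
  1: obs=y cand={2,4} pick 2 [0->2 ok]
  2: obs=y cand={2,4} pick 4 [2->4 ok]
  3: obs=x cand={1,3} pick 1 [4->1 ok]
  4: obs=x cand={1,3} pick 3 [1->3 ok]
  5: obs=y cand={2,4} pick 4 [3->4 ok]
  6: obs=x cand={1,3} pick 1 [4->1 ok]
  7: obs=y cand={2,4} pick 2 [1->2 ok]
  8: obs=y cand={2,4} pick 4 [2->4 ok]
  9: obs=z cand={0} pick 0 [4->0 ok]
  10: obs=y cand={2,4} pick 4 [0->4 ok]
  11: obs=z cand={0} pick 0 [4->0 ok]
  12: obs=y cand={2,4} pick 2 [0->2 ok]
  13: obs=x cand={1,3} pick 3 [2->3 ok]
  14: obs=y cand={2,4} pick 4 [3->4 ok]
  15: obs=x cand={1,3} pick 1 [4->1 ok]
  16: obs=y cand={2,4} pick 2 [1->2 ok]
  17: obs=x cand={1,3} pick 3 [2->3 ok]
  18: obs=y cand={2,4} pick 2 [3->2 ok]

0,2,4,1,3,4,1,2,4,0,4,0,2,3,4,1,2,3,2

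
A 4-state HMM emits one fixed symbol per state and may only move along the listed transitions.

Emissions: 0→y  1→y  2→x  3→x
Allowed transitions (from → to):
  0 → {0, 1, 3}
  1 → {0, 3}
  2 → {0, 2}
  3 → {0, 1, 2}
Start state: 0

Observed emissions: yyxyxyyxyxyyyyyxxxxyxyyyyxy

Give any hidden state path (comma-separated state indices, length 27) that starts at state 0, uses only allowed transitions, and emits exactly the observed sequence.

  t0 'y' -> {0,1}, take 0 (start)
  t1 'y' -> {0,1}, take 0 (0->0 ok)
  t2 'x' -> {2,3}, take 3 (0->3 ok)
  t3 'y' -> {0,1}, take 0 (3->0 ok)
  t4 'x' -> {2,3}, take 3 (0->3 ok)
  t5 'y' -> {0,1}, take 0 (3->0 ok)
  t6 'y' -> {0,1}, take 0 (0->0 ok)
  t7 'x' -> {2,3}, take 3 (0->3 ok)
  t8 'y' -> {0,1}, take 1 (3->1 ok)
  t9 'x' -> {2,3}, take 3 (1->3 ok)
  t10 'y' -> {0,1}, take 1 (3->1 ok)
  t11 'y' -> {0,1}, take 0 (1->0 ok)
  t12 'y' -> {0,1}, take 0 (0->0 ok)
  t13 'y' -> {0,1}, take 0 (0->0 ok)
  t14 'y' -> {0,1}, take 1 (0->1 ok)
  t15 'x' -> {2,3}, take 3 (1->3 ok)
  t16 'x' -> {2,3}, take 2 (3->2 ok)
  t17 'x' -> {2,3}, take 2 (2->2 ok)
  t18 'x' -> {2,3}, take 2 (2->2 ok)
  t19 'y' -> {0,1}, take 0 (2->0 ok)
  t20 'x' -> {2,3}, take 3 (0->3 ok)
  t21 'y' -> {0,1}, take 1 (3->1 ok)
  t22 'y' -> {0,1}, take 0 (1->0 ok)
  t23 'y' -> {0,1}, take 0 (0->0 ok)
  t24 'y' -> {0,1}, take 0 (0->0 ok)
  t25 'x' -> {2,3}, take 3 (0->3 ok)
  t26 'y' -> {0,1}, take 0 (3->0 ok)

0,0,3,0,3,0,0,3,1,3,1,0,0,0,1,3,2,2,2,0,3,1,0,0,0,3,0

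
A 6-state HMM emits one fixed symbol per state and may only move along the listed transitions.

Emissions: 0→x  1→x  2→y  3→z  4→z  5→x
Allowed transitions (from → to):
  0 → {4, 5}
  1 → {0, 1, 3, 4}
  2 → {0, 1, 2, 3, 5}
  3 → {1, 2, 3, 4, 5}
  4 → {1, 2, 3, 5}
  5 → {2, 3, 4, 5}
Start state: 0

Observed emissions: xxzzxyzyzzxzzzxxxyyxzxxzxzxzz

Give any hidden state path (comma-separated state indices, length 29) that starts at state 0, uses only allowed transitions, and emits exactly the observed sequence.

0,5,4,3,5,2,3,2,3,3,1,4,3,4,1,0,5,2,2,0,4,1,1,3,5,4,1,4,3

  t0 'x' -> {0,1,5}, take 0 (start)
  t1 'x' -> {0,1,5}, take 5 (0->5 ok)
  t2 'z' -> {3,4}, take 4 (5->4 ok)
  t3 'z' -> {3,4}, take 3 (4->3 ok)
  t4 'x' -> {0,1,5}, take 5 (3->5 ok)
  t5 'y' -> {2}, take 2 (5->2 ok)
  t6 'z' -> {3,4}, take 3 (2->3 ok)
  t7 'y' -> {2}, take 2 (3->2 ok)
  t8 'z' -> {3,4}, take 3 (2->3 ok)
  t9 'z' -> {3,4}, take 3 (3->3 ok)
  t10 'x' -> {0,1,5}, take 1 (3->1 ok)
  t11 'z' -> {3,4}, take 4 (1->4 ok)
  t12 'z' -> {3,4}, take 3 (4->3 ok)
  t13 'z' -> {3,4}, take 4 (3->4 ok)
  t14 'x' -> {0,1,5}, take 1 (4->1 ok)
  t15 'x' -> {0,1,5}, take 0 (1->0 ok)
  t16 'x' -> {0,1,5}, take 5 (0->5 ok)
  t17 'y' -> {2}, take 2 (5->2 ok)
  t18 'y' -> {2}, take 2 (2->2 ok)
  t19 'x' -> {0,1,5}, take 0 (2->0 ok)
  t20 'z' -> {3,4}, take 4 (0->4 ok)
  t21 'x' -> {0,1,5}, take 1 (4->1 ok)
  t22 'x' -> {0,1,5}, take 1 (1->1 ok)
  t23 'z' -> {3,4}, take 3 (1->3 ok)
  t24 'x' -> {0,1,5}, take 5 (3->5 ok)
  t25 'z' -> {3,4}, take 4 (5->4 ok)
  t26 'x' -> {0,1,5}, take 1 (4->1 ok)
  t27 'z' -> {3,4}, take 4 (1->4 ok)
  t28 'z' -> {3,4}, take 3 (4->3 ok)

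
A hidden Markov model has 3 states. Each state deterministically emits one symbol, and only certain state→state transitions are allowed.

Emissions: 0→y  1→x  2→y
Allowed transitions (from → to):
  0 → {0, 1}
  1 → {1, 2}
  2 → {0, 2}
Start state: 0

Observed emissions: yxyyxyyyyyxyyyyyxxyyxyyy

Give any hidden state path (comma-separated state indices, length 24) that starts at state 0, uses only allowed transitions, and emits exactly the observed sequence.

0,1,2,0,1,2,2,0,0,0,1,2,2,2,2,0,1,1,2,0,1,2,0,0

  pos 0: y in {0,2}, choose 0; start
  pos 1: x in {1}, choose 1; 0->1 ok
  pos 2: y in {0,2}, choose 2; 1->2 ok
  pos 3: y in {0,2}, choose 0; 2->0 ok
  pos 4: x in {1}, choose 1; 0->1 ok
  pos 5: y in {0,2}, choose 2; 1->2 ok
  pos 6: y in {0,2}, choose 2; 2->2 ok
  pos 7: y in {0,2}, choose 0; 2->0 ok
  pos 8: y in {0,2}, choose 0; 0->0 ok
  pos 9: y in {0,2}, choose 0; 0->0 ok
  pos 10: x in {1}, choose 1; 0->1 ok
  pos 11: y in {0,2}, choose 2; 1->2 ok
  pos 12: y in {0,2}, choose 2; 2->2 ok
  pos 13: y in {0,2}, choose 2; 2->2 ok
  pos 14: y in {0,2}, choose 2; 2->2 ok
  pos 15: y in {0,2}, choose 0; 2->0 ok
  pos 16: x in {1}, choose 1; 0->1 ok
  pos 17: x in {1}, choose 1; 1->1 ok
  pos 18: y in {0,2}, choose 2; 1->2 ok
  pos 19: y in {0,2}, choose 0; 2->0 ok
  pos 20: x in {1}, choose 1; 0->1 ok
  pos 21: y in {0,2}, choose 2; 1->2 ok
  pos 22: y in {0,2}, choose 0; 2->0 ok
  pos 23: y in {0,2}, choose 0; 0->0 ok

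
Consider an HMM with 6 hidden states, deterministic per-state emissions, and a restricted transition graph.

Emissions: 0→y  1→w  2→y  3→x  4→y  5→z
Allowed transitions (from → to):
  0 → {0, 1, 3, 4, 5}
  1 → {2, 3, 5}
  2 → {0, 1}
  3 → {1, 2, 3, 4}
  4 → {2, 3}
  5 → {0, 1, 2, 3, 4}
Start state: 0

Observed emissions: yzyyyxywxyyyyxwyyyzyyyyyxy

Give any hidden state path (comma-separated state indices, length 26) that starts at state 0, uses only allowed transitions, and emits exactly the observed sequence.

0,5,2,0,4,3,2,1,3,4,2,0,4,3,1,2,0,0,5,0,4,2,0,4,3,2

  [0] y  {0,2,4}  => 0  start
  [1] z  {5}  => 5  0->5 ok
  [2] y  {0,2,4}  => 2  5->2 ok
  [3] y  {0,2,4}  => 0  2->0 ok
  [4] y  {0,2,4}  => 4  0->4 ok
  [5] x  {3}  => 3  4->3 ok
  [6] y  {0,2,4}  => 2  3->2 ok
  [7] w  {1}  => 1  2->1 ok
  [8] x  {3}  => 3  1->3 ok
  [9] y  {0,2,4}  => 4  3->4 ok
  [10] y  {0,2,4}  => 2  4->2 ok
  [11] y  {0,2,4}  => 0  2->0 ok
  [12] y  {0,2,4}  => 4  0->4 ok
  [13] x  {3}  => 3  4->3 ok
  [14] w  {1}  => 1  3->1 ok
  [15] y  {0,2,4}  => 2  1->2 ok
  [16] y  {0,2,4}  => 0  2->0 ok
  [17] y  {0,2,4}  => 0  0->0 ok
  [18] z  {5}  => 5  0->5 ok
  [19] y  {0,2,4}  => 0  5->0 ok
  [20] y  {0,2,4}  => 4  0->4 ok
  [21] y  {0,2,4}  => 2  4->2 ok
  [22] y  {0,2,4}  => 0  2->0 ok
  [23] y  {0,2,4}  => 4  0->4 ok
  [24] x  {3}  => 3  4->3 ok
  [25] y  {0,2,4}  => 2  3->2 ok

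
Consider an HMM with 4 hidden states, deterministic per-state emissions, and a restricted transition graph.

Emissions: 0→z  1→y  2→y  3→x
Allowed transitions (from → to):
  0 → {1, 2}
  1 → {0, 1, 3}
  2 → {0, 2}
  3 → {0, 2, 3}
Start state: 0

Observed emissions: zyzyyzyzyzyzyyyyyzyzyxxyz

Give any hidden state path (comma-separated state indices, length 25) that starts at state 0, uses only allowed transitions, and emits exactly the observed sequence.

  t0 'z' -> {0}, take 0 (start)
  t1 'y' -> {1,2}, take 2 (0->2 ok)
  t2 'z' -> {0}, take 0 (2->0 ok)
  t3 'y' -> {1,2}, take 2 (0->2 ok)
  t4 'y' -> {1,2}, take 2 (2->2 ok)
  t5 'z' -> {0}, take 0 (2->0 ok)
  t6 'y' -> {1,2}, take 1 (0->1 ok)
  t7 'z' -> {0}, take 0 (1->0 ok)
  t8 'y' -> {1,2}, take 2 (0->2 ok)
  t9 'z' -> {0}, take 0 (2->0 ok)
  t10 'y' -> {1,2}, take 2 (0->2 ok)
  t11 'z' -> {0}, take 0 (2->0 ok)
  t12 'y' -> {1,2}, take 2 (0->2 ok)
  t13 'y' -> {1,2}, take 2 (2->2 ok)
  t14 'y' -> {1,2}, take 2 (2->2 ok)
  t15 'y' -> {1,2}, take 2 (2->2 ok)
  t16 'y' -> {1,2}, take 2 (2->2 ok)
  t17 'z' -> {0}, take 0 (2->0 ok)
  t18 'y' -> {1,2}, take 2 (0->2 ok)
  t19 'z' -> {0}, take 0 (2->0 ok)
  t20 'y' -> {1,2}, take 1 (0->1 ok)
  t21 'x' -> {3}, take 3 (1->3 ok)
  t22 'x' -> {3}, take 3 (3->3 ok)
  t23 'y' -> {1,2}, take 2 (3->2 ok)
  t24 'z' -> {0}, take 0 (2->0 ok)

0,2,0,2,2,0,1,0,2,0,2,0,2,2,2,2,2,0,2,0,1,3,3,2,0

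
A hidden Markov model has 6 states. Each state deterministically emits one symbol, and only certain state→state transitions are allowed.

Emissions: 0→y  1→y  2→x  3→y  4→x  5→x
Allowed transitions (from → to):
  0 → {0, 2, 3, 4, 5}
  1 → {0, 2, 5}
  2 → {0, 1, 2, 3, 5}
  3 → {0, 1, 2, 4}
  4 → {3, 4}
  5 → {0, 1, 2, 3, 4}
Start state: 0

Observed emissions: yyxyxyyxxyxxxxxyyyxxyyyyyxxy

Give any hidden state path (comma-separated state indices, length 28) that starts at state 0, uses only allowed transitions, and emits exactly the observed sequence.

  [0] y  {0,1,3}  => 0  start
  [1] y  {0,1,3}  => 3  0->3 ok
  [2] x  {2,4,5}  => 4  3->4 ok
  [3] y  {0,1,3}  => 3  4->3 ok
  [4] x  {2,4,5}  => 4  3->4 ok
  [5] y  {0,1,3}  => 3  4->3 ok
  [6] y  {0,1,3}  => 0  3->0 ok
  [7] x  {2,4,5}  => 5  0->5 ok
  [8] x  {2,4,5}  => 4  5->4 ok
  [9] y  {0,1,3}  => 3  4->3 ok
  [10] x  {2,4,5}  => 2  3->2 ok
  [11] x  {2,4,5}  => 2  2->2 ok
  [12] x  {2,4,5}  => 2  2->2 ok
  [13] x  {2,4,5}  => 5  2->5 ok
  [14] x  {2,4,5}  => 2  5->2 ok
  [15] y  {0,1,3}  => 0  2->0 ok
  [16] y  {0,1,3}  => 3  0->3 ok
  [17] y  {0,1,3}  => 1  3->1 ok
  [18] x  {2,4,5}  => 5  1->5 ok
  [19] x  {2,4,5}  => 2  5->2 ok
  [20] y  {0,1,3}  => 3  2->3 ok
  [21] y  {0,1,3}  => 0  3->0 ok
  [22] y  {0,1,3}  => 0  0->0 ok
  [23] y  {0,1,3}  => 0  0->0 ok
  [24] y  {0,1,3}  => 3  0->3 ok
  [25] x  {2,4,5}  => 2  3->2 ok
  [26] x  {2,4,5}  => 5  2->5 ok
  [27] y  {0,1,3}  => 3  5->3 ok

0,3,4,3,4,3,0,5,4,3,2,2,2,5,2,0,3,1,5,2,3,0,0,0,3,2,5,3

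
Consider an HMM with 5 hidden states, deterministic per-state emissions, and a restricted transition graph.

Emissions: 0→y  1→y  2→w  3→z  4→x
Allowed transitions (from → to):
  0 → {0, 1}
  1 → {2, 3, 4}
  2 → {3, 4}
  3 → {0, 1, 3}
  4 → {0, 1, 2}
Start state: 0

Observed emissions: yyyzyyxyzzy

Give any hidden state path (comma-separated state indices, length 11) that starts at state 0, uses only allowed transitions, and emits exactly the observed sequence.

0,0,1,3,0,1,4,1,3,3,0

  t0 'y' -> {0,1}, take 0 (start)
  t1 'y' -> {0,1}, take 0 (0->0 ok)
  t2 'y' -> {0,1}, take 1 (0->1 ok)
  t3 'z' -> {3}, take 3 (1->3 ok)
  t4 'y' -> {0,1}, take 0 (3->0 ok)
  t5 'y' -> {0,1}, take 1 (0->1 ok)
  t6 'x' -> {4}, take 4 (1->4 ok)
  t7 'y' -> {0,1}, take 1 (4->1 ok)
  t8 'z' -> {3}, take 3 (1->3 ok)
  t9 'z' -> {3}, take 3 (3->3 ok)
  t10 'y' -> {0,1}, take 0 (3->0 ok)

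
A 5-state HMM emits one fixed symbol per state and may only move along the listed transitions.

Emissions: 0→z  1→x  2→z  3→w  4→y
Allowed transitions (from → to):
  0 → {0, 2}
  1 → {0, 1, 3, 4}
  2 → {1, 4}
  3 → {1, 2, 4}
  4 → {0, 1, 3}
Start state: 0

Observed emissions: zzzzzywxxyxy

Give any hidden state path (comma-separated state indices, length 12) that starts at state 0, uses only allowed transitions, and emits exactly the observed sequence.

0,0,0,0,2,4,3,1,1,4,1,4

  [0] z  {0,2}  => 0  start
  [1] z  {0,2}  => 0  0->0 ok
  [2] z  {0,2}  => 0  0->0 ok
  [3] z  {0,2}  => 0  0->0 ok
  [4] z  {0,2}  => 2  0->2 ok
  [5] y  {4}  => 4  2->4 ok
  [6] w  {3}  => 3  4->3 ok
  [7] x  {1}  => 1  3->1 ok
  [8] x  {1}  => 1  1->1 ok
  [9] y  {4}  => 4  1->4 ok
  [10] x  {1}  => 1  4->1 ok
  [11] y  {4}  => 4  1->4 ok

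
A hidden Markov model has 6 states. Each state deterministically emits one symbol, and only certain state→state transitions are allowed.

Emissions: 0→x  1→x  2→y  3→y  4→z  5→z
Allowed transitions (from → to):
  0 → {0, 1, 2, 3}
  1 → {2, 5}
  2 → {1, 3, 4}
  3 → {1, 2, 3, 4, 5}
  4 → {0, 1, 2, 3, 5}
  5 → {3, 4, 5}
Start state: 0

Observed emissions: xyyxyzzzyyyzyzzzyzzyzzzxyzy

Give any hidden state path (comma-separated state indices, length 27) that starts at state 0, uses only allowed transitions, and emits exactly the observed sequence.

0,3,3,1,2,4,5,5,3,2,3,5,3,4,5,5,3,5,4,2,4,5,4,0,3,5,3

  pos 0: x in {0,1}, choose 0; start
  pos 1: y in {2,3}, choose 3; 0->3 ok
  pos 2: y in {2,3}, choose 3; 3->3 ok
  pos 3: x in {0,1}, choose 1; 3->1 ok
  pos 4: y in {2,3}, choose 2; 1->2 ok
  pos 5: z in {4,5}, choose 4; 2->4 ok
  pos 6: z in {4,5}, choose 5; 4->5 ok
  pos 7: z in {4,5}, choose 5; 5->5 ok
  pos 8: y in {2,3}, choose 3; 5->3 ok
  pos 9: y in {2,3}, choose 2; 3->2 ok
  pos 10: y in {2,3}, choose 3; 2->3 ok
  pos 11: z in {4,5}, choose 5; 3->5 ok
  pos 12: y in {2,3}, choose 3; 5->3 ok
  pos 13: z in {4,5}, choose 4; 3->4 ok
  pos 14: z in {4,5}, choose 5; 4->5 ok
  pos 15: z in {4,5}, choose 5; 5->5 ok
  pos 16: y in {2,3}, choose 3; 5->3 ok
  pos 17: z in {4,5}, choose 5; 3->5 ok
  pos 18: z in {4,5}, choose 4; 5->4 ok
  pos 19: y in {2,3}, choose 2; 4->2 ok
  pos 20: z in {4,5}, choose 4; 2->4 ok
  pos 21: z in {4,5}, choose 5; 4->5 ok
  pos 22: z in {4,5}, choose 4; 5->4 ok
  pos 23: x in {0,1}, choose 0; 4->0 ok
  pos 24: y in {2,3}, choose 3; 0->3 ok
  pos 25: z in {4,5}, choose 5; 3->5 ok
  pos 26: y in {2,3}, choose 3; 5->3 ok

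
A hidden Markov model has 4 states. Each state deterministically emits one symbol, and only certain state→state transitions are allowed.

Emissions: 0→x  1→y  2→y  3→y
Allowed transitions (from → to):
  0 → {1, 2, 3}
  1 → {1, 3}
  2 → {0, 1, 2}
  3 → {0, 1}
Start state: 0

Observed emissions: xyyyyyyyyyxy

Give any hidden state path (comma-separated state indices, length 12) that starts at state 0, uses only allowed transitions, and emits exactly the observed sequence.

  t0 'x' -> {0}, take 0 (start)
  t1 'y' -> {1,2,3}, take 2 (0->2 ok)
  t2 'y' -> {1,2,3}, take 2 (2->2 ok)
  t3 'y' -> {1,2,3}, take 2 (2->2 ok)
  t4 'y' -> {1,2,3}, take 1 (2->1 ok)
  t5 'y' -> {1,2,3}, take 1 (1->1 ok)
  t6 'y' -> {1,2,3}, take 3 (1->3 ok)
  t7 'y' -> {1,2,3}, take 1 (3->1 ok)
  t8 'y' -> {1,2,3}, take 1 (1->1 ok)
  t9 'y' -> {1,2,3}, take 3 (1->3 ok)
  t10 'x' -> {0}, take 0 (3->0 ok)
  t11 'y' -> {1,2,3}, take 2 (0->2 ok)

0,2,2,2,1,1,3,1,1,3,0,2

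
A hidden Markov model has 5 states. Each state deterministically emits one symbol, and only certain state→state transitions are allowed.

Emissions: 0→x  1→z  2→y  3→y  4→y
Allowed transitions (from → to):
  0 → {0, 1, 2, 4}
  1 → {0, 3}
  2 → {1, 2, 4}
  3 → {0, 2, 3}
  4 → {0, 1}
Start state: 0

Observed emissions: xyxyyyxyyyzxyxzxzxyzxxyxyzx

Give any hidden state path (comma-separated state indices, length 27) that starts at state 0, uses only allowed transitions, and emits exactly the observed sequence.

  0: obs=x cand={0} pick 0 [start]
  1: obs=y cand={2,3,4} pick 4 [0->4 ok]
  2: obs=x cand={0} pick 0 [4->0 ok]
  3: obs=y cand={2,3,4} pick 2 [0->2 ok]
  4: obs=y cand={2,3,4} pick 2 [2->2 ok]
  5: obs=y cand={2,3,4} pick 4 [2->4 ok]
  6: obs=x cand={0} pick 0 [4->0 ok]
  7: obs=y cand={2,3,4} pick 2 [0->2 ok]
  8: obs=y cand={2,3,4} pick 2 [2->2 ok]
  9: obs=y cand={2,3,4} pick 2 [2->2 ok]
  10: obs=z cand={1} pick 1 [2->1 ok]
  11: obs=x cand={0} pick 0 [1->0 ok]
  12: obs=y cand={2,3,4} pick 4 [0->4 ok]
  13: obs=x cand={0} pick 0 [4->0 ok]
  14: obs=z cand={1} pick 1 [0->1 ok]
  15: obs=x cand={0} pick 0 [1->0 ok]
  16: obs=z cand={1} pick 1 [0->1 ok]
  17: obs=x cand={0} pick 0 [1->0 ok]
  18: obs=y cand={2,3,4} pick 4 [0->4 ok]
  19: obs=z cand={1} pick 1 [4->1 ok]
  20: obs=x cand={0} pick 0 [1->0 ok]
  21: obs=x cand={0} pick 0 [0->0 ok]
  22: obs=y cand={2,3,4} pick 4 [0->4 ok]
  23: obs=x cand={0} pick 0 [4->0 ok]
  24: obs=y cand={2,3,4} pick 4 [0->4 ok]
  25: obs=z cand={1} pick 1 [4->1 ok]
  26: obs=x cand={0} pick 0 [1->0 ok]

0,4,0,2,2,4,0,2,2,2,1,0,4,0,1,0,1,0,4,1,0,0,4,0,4,1,0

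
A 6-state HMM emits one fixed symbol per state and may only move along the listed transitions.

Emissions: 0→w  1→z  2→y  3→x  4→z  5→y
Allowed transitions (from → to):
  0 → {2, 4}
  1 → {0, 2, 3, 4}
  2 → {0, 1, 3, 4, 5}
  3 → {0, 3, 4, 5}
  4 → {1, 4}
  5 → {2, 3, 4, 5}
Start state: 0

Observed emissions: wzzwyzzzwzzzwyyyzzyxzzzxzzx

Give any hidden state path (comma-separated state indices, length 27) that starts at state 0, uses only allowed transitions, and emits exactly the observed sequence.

  [0] w  {0}  => 0  start
  [1] z  {1,4}  => 4  0->4 ok
  [2] z  {1,4}  => 1  4->1 ok
  [3] w  {0}  => 0  1->0 ok
  [4] y  {2,5}  => 2  0->2 ok
  [5] z  {1,4}  => 4  2->4 ok
  [6] z  {1,4}  => 4  4->4 ok
  [7] z  {1,4}  => 1  4->1 ok
  [8] w  {0}  => 0  1->0 ok
  [9] z  {1,4}  => 4  0->4 ok
  [10] z  {1,4}  => 4  4->4 ok
  [11] z  {1,4}  => 1  4->1 ok
  [12] w  {0}  => 0  1->0 ok
  [13] y  {2,5}  => 2  0->2 ok
  [14] y  {2,5}  => 5  2->5 ok
  [15] y  {2,5}  => 2  5->2 ok
  [16] z  {1,4}  => 4  2->4 ok
  [17] z  {1,4}  => 1  4->1 ok
  [18] y  {2,5}  => 2  1->2 ok
  [19] x  {3}  => 3  2->3 ok
  [20] z  {1,4}  => 4  3->4 ok
  [21] z  {1,4}  => 4  4->4 ok
  [22] z  {1,4}  => 1  4->1 ok
  [23] x  {3}  => 3  1->3 ok
  [24] z  {1,4}  => 4  3->4 ok
  [25] z  {1,4}  => 1  4->1 ok
  [26] x  {3}  => 3  1->3 ok

0,4,1,0,2,4,4,1,0,4,4,1,0,2,5,2,4,1,2,3,4,4,1,3,4,1,3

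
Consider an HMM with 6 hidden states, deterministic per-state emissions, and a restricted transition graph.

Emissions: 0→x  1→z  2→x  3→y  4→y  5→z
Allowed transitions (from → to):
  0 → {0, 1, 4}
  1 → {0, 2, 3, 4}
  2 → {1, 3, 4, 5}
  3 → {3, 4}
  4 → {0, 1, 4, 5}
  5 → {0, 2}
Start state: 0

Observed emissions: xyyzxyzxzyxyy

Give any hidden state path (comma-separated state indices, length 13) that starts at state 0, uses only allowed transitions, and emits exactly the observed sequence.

0,4,4,5,2,4,5,0,1,4,0,4,4

  pos 0: x in {0,2}, choose 0; start
  pos 1: y in {3,4}, choose 4; 0->4 ok
  pos 2: y in {3,4}, choose 4; 4->4 ok
  pos 3: z in {1,5}, choose 5; 4->5 ok
  pos 4: x in {0,2}, choose 2; 5->2 ok
  pos 5: y in {3,4}, choose 4; 2->4 ok
  pos 6: z in {1,5}, choose 5; 4->5 ok
  pos 7: x in {0,2}, choose 0; 5->0 ok
  pos 8: z in {1,5}, choose 1; 0->1 ok
  pos 9: y in {3,4}, choose 4; 1->4 ok
  pos 10: x in {0,2}, choose 0; 4->0 ok
  pos 11: y in {3,4}, choose 4; 0->4 ok
  pos 12: y in {3,4}, choose 4; 4->4 ok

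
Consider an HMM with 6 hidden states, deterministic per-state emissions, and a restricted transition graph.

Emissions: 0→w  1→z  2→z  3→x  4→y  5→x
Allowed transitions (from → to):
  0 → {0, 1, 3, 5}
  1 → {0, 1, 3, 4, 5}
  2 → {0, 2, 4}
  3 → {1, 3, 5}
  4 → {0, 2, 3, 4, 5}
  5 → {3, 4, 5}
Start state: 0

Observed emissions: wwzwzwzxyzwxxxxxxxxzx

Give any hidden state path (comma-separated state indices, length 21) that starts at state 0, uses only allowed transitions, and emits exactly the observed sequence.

  0: obs=w cand={0} pick 0 [start]
  1: obs=w cand={0} pick 0 [0->0 ok]
  2: obs=z cand={1,2} pick 1 [0->1 ok]
  3: obs=w cand={0} pick 0 [1->0 ok]
  4: obs=z cand={1,2} pick 1 [0->1 ok]
  5: obs=w cand={0} pick 0 [1->0 ok]
  6: obs=z cand={1,2} pick 1 [0->1 ok]
  7: obs=x cand={3,5} pick 5 [1->5 ok]
  8: obs=y cand={4} pick 4 [5->4 ok]
  9: obs=z cand={1,2} pick 2 [4->2 ok]
  10: obs=w cand={0} pick 0 [2->0 ok]
  11: obs=x cand={3,5} pick 3 [0->3 ok]
  12: obs=x cand={3,5} pick 3 [3->3 ok]
  13: obs=x cand={3,5} pick 3 [3->3 ok]
  14: obs=x cand={3,5} pick 5 [3->5 ok]
  15: obs=x cand={3,5} pick 3 [5->3 ok]
  16: obs=x cand={3,5} pick 3 [3->3 ok]
  17: obs=x cand={3,5} pick 5 [3->5 ok]
  18: obs=x cand={3,5} pick 3 [5->3 ok]
  19: obs=z cand={1,2} pick 1 [3->1 ok]
  20: obs=x cand={3,5} pick 3 [1->3 ok]

0,0,1,0,1,0,1,5,4,2,0,3,3,3,5,3,3,5,3,1,3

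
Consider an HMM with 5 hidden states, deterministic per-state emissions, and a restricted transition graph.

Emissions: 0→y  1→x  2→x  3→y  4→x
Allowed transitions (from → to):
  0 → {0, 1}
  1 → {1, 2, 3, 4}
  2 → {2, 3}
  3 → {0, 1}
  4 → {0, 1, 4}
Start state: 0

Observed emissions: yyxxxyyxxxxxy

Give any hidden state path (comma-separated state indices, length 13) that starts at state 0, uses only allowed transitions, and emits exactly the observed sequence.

0,0,1,2,2,3,0,1,1,1,4,4,0

  [0] y  {0,3}  => 0  start
  [1] y  {0,3}  => 0  0->0 ok
  [2] x  {1,2,4}  => 1  0->1 ok
  [3] x  {1,2,4}  => 2  1->2 ok
  [4] x  {1,2,4}  => 2  2->2 ok
  [5] y  {0,3}  => 3  2->3 ok
  [6] y  {0,3}  => 0  3->0 ok
  [7] x  {1,2,4}  => 1  0->1 ok
  [8] x  {1,2,4}  => 1  1->1 ok
  [9] x  {1,2,4}  => 1  1->1 ok
  [10] x  {1,2,4}  => 4  1->4 ok
  [11] x  {1,2,4}  => 4  4->4 ok
  [12] y  {0,3}  => 0  4->0 ok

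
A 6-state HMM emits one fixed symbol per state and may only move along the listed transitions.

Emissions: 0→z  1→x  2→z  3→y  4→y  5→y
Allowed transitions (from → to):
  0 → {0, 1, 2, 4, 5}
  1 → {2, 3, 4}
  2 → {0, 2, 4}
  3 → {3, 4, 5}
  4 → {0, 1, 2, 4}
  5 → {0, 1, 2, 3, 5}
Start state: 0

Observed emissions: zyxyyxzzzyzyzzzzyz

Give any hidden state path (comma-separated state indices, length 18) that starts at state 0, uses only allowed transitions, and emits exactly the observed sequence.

0,4,1,4,4,1,2,0,0,5,2,4,2,2,2,2,4,0

  pos 0: z in {0,2}, choose 0; start
  pos 1: y in {3,4,5}, choose 4; 0->4 ok
  pos 2: x in {1}, choose 1; 4->1 ok
  pos 3: y in {3,4,5}, choose 4; 1->4 ok
  pos 4: y in {3,4,5}, choose 4; 4->4 ok
  pos 5: x in {1}, choose 1; 4->1 ok
  pos 6: z in {0,2}, choose 2; 1->2 ok
  pos 7: z in {0,2}, choose 0; 2->0 ok
  pos 8: z in {0,2}, choose 0; 0->0 ok
  pos 9: y in {3,4,5}, choose 5; 0->5 ok
  pos 10: z in {0,2}, choose 2; 5->2 ok
  pos 11: y in {3,4,5}, choose 4; 2->4 ok
  pos 12: z in {0,2}, choose 2; 4->2 ok
  pos 13: z in {0,2}, choose 2; 2->2 ok
  pos 14: z in {0,2}, choose 2; 2->2 ok
  pos 15: z in {0,2}, choose 2; 2->2 ok
  pos 16: y in {3,4,5}, choose 4; 2->4 ok
  pos 17: z in {0,2}, choose 0; 4->0 ok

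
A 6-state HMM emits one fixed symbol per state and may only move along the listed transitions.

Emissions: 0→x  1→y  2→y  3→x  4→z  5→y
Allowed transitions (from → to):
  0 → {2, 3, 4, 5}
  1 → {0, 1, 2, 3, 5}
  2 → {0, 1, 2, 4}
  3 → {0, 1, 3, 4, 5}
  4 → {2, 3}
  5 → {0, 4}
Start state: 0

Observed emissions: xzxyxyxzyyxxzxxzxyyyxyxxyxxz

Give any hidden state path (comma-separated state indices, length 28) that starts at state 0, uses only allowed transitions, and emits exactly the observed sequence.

  [0] x  {0,3}  => 0  start
  [1] z  {4}  => 4  0->4 ok
  [2] x  {0,3}  => 3  4->3 ok
  [3] y  {1,2,5}  => 1  3->1 ok
  [4] x  {0,3}  => 0  1->0 ok
  [5] y  {1,2,5}  => 5  0->5 ok
  [6] x  {0,3}  => 0  5->0 ok
  [7] z  {4}  => 4  0->4 ok
  [8] y  {1,2,5}  => 2  4->2 ok
  [9] y  {1,2,5}  => 1  2->1 ok
  [10] x  {0,3}  => 3  1->3 ok
  [11] x  {0,3}  => 3  3->3 ok
  [12] z  {4}  => 4  3->4 ok
  [13] x  {0,3}  => 3  4->3 ok
  [14] x  {0,3}  => 0  3->0 ok
  [15] z  {4}  => 4  0->4 ok
  [16] x  {0,3}  => 3  4->3 ok
  [17] y  {1,2,5}  => 1  3->1 ok
  [18] y  {1,2,5}  => 1  1->1 ok
  [19] y  {1,2,5}  => 1  1->1 ok
  [20] x  {0,3}  => 0  1->0 ok
  [21] y  {1,2,5}  => 2  0->2 ok
  [22] x  {0,3}  => 0  2->0 ok
  [23] x  {0,3}  => 3  0->3 ok
  [24] y  {1,2,5}  => 5  3->5 ok
  [25] x  {0,3}  => 0  5->0 ok
  [26] x  {0,3}  => 3  0->3 ok
  [27] z  {4}  => 4  3->4 ok

0,4,3,1,0,5,0,4,2,1,3,3,4,3,0,4,3,1,1,1,0,2,0,3,5,0,3,4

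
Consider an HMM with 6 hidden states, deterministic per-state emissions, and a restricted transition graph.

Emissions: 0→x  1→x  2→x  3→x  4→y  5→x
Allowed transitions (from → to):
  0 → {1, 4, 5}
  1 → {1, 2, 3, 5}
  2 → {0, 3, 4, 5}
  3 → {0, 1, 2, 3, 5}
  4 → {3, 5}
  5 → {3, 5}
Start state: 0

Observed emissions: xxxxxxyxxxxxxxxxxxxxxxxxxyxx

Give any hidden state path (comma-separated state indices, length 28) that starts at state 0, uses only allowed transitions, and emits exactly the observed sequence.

  0: obs=x cand={0,1,2,3,5} pick 0 [start]
  1: obs=x cand={0,1,2,3,5} pick 1 [0->1 ok]
  2: obs=x cand={0,1,2,3,5} pick 2 [1->2 ok]
  3: obs=x cand={0,1,2,3,5} pick 5 [2->5 ok]
  4: obs=x cand={0,1,2,3,5} pick 3 [5->3 ok]
  5: obs=x cand={0,1,2,3,5} pick 0 [3->0 ok]
  6: obs=y cand={4} pick 4 [0->4 ok]
  7: obs=x cand={0,1,2,3,5} pick 3 [4->3 ok]
  8: obs=x cand={0,1,2,3,5} pick 3 [3->3 ok]
  9: obs=x cand={0,1,2,3,5} pick 2 [3->2 ok]
  10: obs=x cand={0,1,2,3,5} pick 0 [2->0 ok]
  11: obs=x cand={0,1,2,3,5} pick 5 [0->5 ok]
  12: obs=x cand={0,1,2,3,5} pick 5 [5->5 ok]
  13: obs=x cand={0,1,2,3,5} pick 5 [5->5 ok]
  14: obs=x cand={0,1,2,3,5} pick 5 [5->5 ok]
  15: obs=x cand={0,1,2,3,5} pick 3 [5->3 ok]
  16: obs=x cand={0,1,2,3,5} pick 5 [3->5 ok]
  17: obs=x cand={0,1,2,3,5} pick 3 [5->3 ok]
  18: obs=x cand={0,1,2,3,5} pick 1 [3->1 ok]
  19: obs=x cand={0,1,2,3,5} pick 1 [1->1 ok]
  20: obs=x cand={0,1,2,3,5} pick 5 [1->5 ok]
  21: obs=x cand={0,1,2,3,5} pick 5 [5->5 ok]
  22: obs=x cand={0,1,2,3,5} pick 3 [5->3 ok]
  23: obs=x cand={0,1,2,3,5} pick 3 [3->3 ok]
  24: obs=x cand={0,1,2,3,5} pick 0 [3->0 ok]
  25: obs=y cand={4} pick 4 [0->4 ok]
  26: obs=x cand={0,1,2,3,5} pick 3 [4->3 ok]
  27: obs=x cand={0,1,2,3,5} pick 2 [3->2 ok]

0,1,2,5,3,0,4,3,3,2,0,5,5,5,5,3,5,3,1,1,5,5,3,3,0,4,3,2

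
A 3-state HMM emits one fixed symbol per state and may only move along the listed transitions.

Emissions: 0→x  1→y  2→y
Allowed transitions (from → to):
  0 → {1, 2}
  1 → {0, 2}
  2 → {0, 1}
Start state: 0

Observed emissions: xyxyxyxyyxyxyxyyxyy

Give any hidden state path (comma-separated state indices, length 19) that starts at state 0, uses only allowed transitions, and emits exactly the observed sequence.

0,2,0,2,0,1,0,1,2,0,1,0,1,0,2,1,0,2,1

  [0] x  {0}  => 0  start
  [1] y  {1,2}  => 2  0->2 ok
  [2] x  {0}  => 0  2->0 ok
  [3] y  {1,2}  => 2  0->2 ok
  [4] x  {0}  => 0  2->0 ok
  [5] y  {1,2}  => 1  0->1 ok
  [6] x  {0}  => 0  1->0 ok
  [7] y  {1,2}  => 1  0->1 ok
  [8] y  {1,2}  => 2  1->2 ok
  [9] x  {0}  => 0  2->0 ok
  [10] y  {1,2}  => 1  0->1 ok
  [11] x  {0}  => 0  1->0 ok
  [12] y  {1,2}  => 1  0->1 ok
  [13] x  {0}  => 0  1->0 ok
  [14] y  {1,2}  => 2  0->2 ok
  [15] y  {1,2}  => 1  2->1 ok
  [16] x  {0}  => 0  1->0 ok
  [17] y  {1,2}  => 2  0->2 ok
  [18] y  {1,2}  => 1  2->1 ok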